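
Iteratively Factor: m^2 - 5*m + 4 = (m - 1)*(m - 4)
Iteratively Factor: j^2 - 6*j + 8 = (j - 4)*(j - 2)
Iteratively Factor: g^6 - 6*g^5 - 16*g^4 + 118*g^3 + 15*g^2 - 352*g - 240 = (g - 5)*(g^5 - g^4 - 21*g^3 + 13*g^2 + 80*g + 48) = (g - 5)*(g + 4)*(g^4 - 5*g^3 - g^2 + 17*g + 12) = (g - 5)*(g + 1)*(g + 4)*(g^3 - 6*g^2 + 5*g + 12) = (g - 5)*(g - 4)*(g + 1)*(g + 4)*(g^2 - 2*g - 3) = (g - 5)*(g - 4)*(g + 1)^2*(g + 4)*(g - 3)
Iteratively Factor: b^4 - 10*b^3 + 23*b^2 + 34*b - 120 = (b + 2)*(b^3 - 12*b^2 + 47*b - 60) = (b - 3)*(b + 2)*(b^2 - 9*b + 20) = (b - 4)*(b - 3)*(b + 2)*(b - 5)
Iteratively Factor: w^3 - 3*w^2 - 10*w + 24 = (w - 2)*(w^2 - w - 12) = (w - 2)*(w + 3)*(w - 4)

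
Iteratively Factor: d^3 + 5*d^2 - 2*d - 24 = (d + 3)*(d^2 + 2*d - 8) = (d + 3)*(d + 4)*(d - 2)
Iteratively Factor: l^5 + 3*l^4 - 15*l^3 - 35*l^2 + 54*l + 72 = (l - 2)*(l^4 + 5*l^3 - 5*l^2 - 45*l - 36) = (l - 3)*(l - 2)*(l^3 + 8*l^2 + 19*l + 12) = (l - 3)*(l - 2)*(l + 4)*(l^2 + 4*l + 3) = (l - 3)*(l - 2)*(l + 1)*(l + 4)*(l + 3)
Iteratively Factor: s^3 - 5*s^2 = (s)*(s^2 - 5*s) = s*(s - 5)*(s)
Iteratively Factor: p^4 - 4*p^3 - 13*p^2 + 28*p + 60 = (p + 2)*(p^3 - 6*p^2 - p + 30) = (p - 3)*(p + 2)*(p^2 - 3*p - 10) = (p - 5)*(p - 3)*(p + 2)*(p + 2)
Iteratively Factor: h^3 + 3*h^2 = (h)*(h^2 + 3*h) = h^2*(h + 3)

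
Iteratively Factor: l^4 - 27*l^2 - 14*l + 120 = (l + 3)*(l^3 - 3*l^2 - 18*l + 40) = (l - 5)*(l + 3)*(l^2 + 2*l - 8) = (l - 5)*(l + 3)*(l + 4)*(l - 2)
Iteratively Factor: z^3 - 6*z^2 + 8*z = (z - 2)*(z^2 - 4*z) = (z - 4)*(z - 2)*(z)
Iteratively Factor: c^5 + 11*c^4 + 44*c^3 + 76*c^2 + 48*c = (c + 4)*(c^4 + 7*c^3 + 16*c^2 + 12*c) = (c + 2)*(c + 4)*(c^3 + 5*c^2 + 6*c) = (c + 2)*(c + 3)*(c + 4)*(c^2 + 2*c) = c*(c + 2)*(c + 3)*(c + 4)*(c + 2)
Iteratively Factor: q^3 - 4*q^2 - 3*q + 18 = (q - 3)*(q^2 - q - 6) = (q - 3)*(q + 2)*(q - 3)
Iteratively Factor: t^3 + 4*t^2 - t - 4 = (t - 1)*(t^2 + 5*t + 4) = (t - 1)*(t + 1)*(t + 4)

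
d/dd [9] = 0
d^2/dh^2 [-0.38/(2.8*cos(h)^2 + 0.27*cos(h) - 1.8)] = (11.9168*(1 - cos(h)^2)^2 + 0.86184*cos(h)^3 + 13.646902*cos(h)^2 - 1.539*cos(h) - 15.802604)/(2.8*cos(h)^2 + 0.27*cos(h) - 1.8)^3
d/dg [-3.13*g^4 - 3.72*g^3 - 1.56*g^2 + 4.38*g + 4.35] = -12.52*g^3 - 11.16*g^2 - 3.12*g + 4.38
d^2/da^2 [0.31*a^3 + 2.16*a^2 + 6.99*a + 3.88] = 1.86*a + 4.32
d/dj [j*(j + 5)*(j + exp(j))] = j*(j + 5)*(exp(j) + 1) + j*(j + exp(j)) + (j + 5)*(j + exp(j))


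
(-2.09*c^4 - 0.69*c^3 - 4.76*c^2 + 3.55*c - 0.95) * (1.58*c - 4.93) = -3.3022*c^5 + 9.2135*c^4 - 4.1191*c^3 + 29.0758*c^2 - 19.0025*c + 4.6835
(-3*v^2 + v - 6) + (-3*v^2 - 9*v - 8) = -6*v^2 - 8*v - 14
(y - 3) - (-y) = 2*y - 3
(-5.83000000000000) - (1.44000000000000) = -7.27000000000000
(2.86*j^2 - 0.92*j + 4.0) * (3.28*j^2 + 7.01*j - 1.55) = 9.3808*j^4 + 17.031*j^3 + 2.2378*j^2 + 29.466*j - 6.2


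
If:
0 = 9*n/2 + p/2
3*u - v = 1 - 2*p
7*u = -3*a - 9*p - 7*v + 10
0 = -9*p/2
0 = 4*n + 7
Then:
No Solution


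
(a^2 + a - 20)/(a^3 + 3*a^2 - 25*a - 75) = (a - 4)/(a^2 - 2*a - 15)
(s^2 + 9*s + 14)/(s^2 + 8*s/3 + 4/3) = 3*(s + 7)/(3*s + 2)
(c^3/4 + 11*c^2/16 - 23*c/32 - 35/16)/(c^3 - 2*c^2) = (8*c^3 + 22*c^2 - 23*c - 70)/(32*c^2*(c - 2))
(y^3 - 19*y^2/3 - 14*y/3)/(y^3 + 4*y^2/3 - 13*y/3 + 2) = y*(3*y^2 - 19*y - 14)/(3*y^3 + 4*y^2 - 13*y + 6)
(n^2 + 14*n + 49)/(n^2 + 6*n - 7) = (n + 7)/(n - 1)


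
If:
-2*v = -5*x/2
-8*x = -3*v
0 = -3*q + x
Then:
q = 0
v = 0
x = 0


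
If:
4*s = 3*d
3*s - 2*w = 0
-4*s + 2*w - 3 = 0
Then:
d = -4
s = -3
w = -9/2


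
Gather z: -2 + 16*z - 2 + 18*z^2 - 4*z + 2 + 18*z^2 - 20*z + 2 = 36*z^2 - 8*z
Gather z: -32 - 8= -40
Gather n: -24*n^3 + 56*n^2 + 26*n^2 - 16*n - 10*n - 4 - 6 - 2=-24*n^3 + 82*n^2 - 26*n - 12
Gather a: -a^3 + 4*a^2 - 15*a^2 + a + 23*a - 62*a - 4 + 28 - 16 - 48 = -a^3 - 11*a^2 - 38*a - 40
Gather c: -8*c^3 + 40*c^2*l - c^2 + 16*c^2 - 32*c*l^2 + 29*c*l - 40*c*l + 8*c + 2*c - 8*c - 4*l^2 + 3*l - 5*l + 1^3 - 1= -8*c^3 + c^2*(40*l + 15) + c*(-32*l^2 - 11*l + 2) - 4*l^2 - 2*l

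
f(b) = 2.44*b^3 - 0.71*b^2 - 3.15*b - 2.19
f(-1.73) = -11.50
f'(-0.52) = -0.43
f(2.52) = 24.41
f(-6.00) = -535.89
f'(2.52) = 39.76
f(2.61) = 28.13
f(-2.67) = -45.28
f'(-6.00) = 268.89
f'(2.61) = 43.01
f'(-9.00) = 602.55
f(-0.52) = -1.09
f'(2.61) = 43.01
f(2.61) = 28.13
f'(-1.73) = 21.21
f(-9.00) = -1810.11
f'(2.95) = 56.36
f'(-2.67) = 52.82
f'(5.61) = 219.26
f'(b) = 7.32*b^2 - 1.42*b - 3.15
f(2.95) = 44.98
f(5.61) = 388.60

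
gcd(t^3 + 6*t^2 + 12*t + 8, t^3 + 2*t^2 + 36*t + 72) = t + 2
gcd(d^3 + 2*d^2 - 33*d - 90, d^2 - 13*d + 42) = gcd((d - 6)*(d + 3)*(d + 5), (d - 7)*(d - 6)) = d - 6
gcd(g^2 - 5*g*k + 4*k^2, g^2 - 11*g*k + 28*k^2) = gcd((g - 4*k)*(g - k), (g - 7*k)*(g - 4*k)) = g - 4*k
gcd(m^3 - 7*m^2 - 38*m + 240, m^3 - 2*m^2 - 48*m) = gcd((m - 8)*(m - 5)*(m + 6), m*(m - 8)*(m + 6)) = m^2 - 2*m - 48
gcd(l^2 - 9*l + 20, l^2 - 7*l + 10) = l - 5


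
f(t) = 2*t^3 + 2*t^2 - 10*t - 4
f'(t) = 6*t^2 + 4*t - 10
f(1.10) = -9.92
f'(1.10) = 1.66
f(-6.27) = -355.66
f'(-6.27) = 200.80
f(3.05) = 40.85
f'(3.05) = 58.02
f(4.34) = 153.76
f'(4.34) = 120.37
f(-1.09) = 6.69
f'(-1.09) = -7.23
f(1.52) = -7.56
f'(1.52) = 9.94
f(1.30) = -9.23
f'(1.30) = 5.34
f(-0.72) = 3.49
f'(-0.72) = -9.77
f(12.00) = 3620.00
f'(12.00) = 902.00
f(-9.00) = -1210.00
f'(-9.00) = 440.00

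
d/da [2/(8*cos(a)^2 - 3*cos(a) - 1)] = 2*(16*cos(a) - 3)*sin(a)/(-8*cos(a)^2 + 3*cos(a) + 1)^2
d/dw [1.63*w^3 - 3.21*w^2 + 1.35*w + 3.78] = 4.89*w^2 - 6.42*w + 1.35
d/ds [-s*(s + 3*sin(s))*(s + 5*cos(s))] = s*(s + 3*sin(s))*(5*sin(s) - 1) - s*(s + 5*cos(s))*(3*cos(s) + 1) - (s + 3*sin(s))*(s + 5*cos(s))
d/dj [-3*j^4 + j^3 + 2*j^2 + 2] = j*(-12*j^2 + 3*j + 4)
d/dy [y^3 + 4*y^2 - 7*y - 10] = 3*y^2 + 8*y - 7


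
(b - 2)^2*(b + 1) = b^3 - 3*b^2 + 4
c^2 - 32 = (c - 4*sqrt(2))*(c + 4*sqrt(2))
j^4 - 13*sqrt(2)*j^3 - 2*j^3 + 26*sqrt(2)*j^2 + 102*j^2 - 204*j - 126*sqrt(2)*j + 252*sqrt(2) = (j - 2)*(j - 7*sqrt(2))*(j - 3*sqrt(2))^2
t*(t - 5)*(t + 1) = t^3 - 4*t^2 - 5*t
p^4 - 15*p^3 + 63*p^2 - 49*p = p*(p - 7)^2*(p - 1)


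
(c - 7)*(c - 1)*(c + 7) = c^3 - c^2 - 49*c + 49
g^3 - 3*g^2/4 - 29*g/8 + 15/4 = (g - 3/2)*(g - 5/4)*(g + 2)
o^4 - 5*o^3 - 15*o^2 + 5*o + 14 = (o - 7)*(o - 1)*(o + 1)*(o + 2)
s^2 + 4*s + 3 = (s + 1)*(s + 3)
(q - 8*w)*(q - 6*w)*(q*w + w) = q^3*w - 14*q^2*w^2 + q^2*w + 48*q*w^3 - 14*q*w^2 + 48*w^3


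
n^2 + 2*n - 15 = (n - 3)*(n + 5)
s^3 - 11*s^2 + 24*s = s*(s - 8)*(s - 3)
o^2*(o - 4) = o^3 - 4*o^2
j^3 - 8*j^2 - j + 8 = (j - 8)*(j - 1)*(j + 1)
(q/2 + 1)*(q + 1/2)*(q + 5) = q^3/2 + 15*q^2/4 + 27*q/4 + 5/2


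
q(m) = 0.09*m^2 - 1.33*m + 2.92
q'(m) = 0.18*m - 1.33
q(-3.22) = 8.14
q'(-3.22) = -1.91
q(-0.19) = 3.18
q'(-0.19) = -1.36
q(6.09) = -1.84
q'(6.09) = -0.23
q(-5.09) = 12.02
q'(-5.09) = -2.25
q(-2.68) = 7.13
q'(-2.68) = -1.81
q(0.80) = 1.91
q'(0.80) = -1.19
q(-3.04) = 7.79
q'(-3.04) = -1.88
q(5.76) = -1.75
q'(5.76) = -0.29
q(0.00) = 2.92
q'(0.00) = -1.33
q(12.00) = -0.08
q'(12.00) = 0.83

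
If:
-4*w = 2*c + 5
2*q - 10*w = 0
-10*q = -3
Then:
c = -131/50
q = 3/10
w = 3/50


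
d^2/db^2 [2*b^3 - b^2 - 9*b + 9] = 12*b - 2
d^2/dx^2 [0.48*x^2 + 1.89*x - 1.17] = 0.960000000000000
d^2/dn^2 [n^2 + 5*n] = 2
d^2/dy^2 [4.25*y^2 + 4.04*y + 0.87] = 8.50000000000000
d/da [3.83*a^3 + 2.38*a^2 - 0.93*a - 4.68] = 11.49*a^2 + 4.76*a - 0.93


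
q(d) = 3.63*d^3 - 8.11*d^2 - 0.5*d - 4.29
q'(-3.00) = 146.17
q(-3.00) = -173.79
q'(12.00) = 1373.02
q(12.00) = 5094.51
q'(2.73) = 36.38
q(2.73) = 7.76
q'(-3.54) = 193.39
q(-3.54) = -265.18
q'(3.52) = 77.34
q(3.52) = 51.78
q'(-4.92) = 342.91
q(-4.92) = -630.46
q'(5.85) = 277.30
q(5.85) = 441.97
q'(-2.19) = 87.25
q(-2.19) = -80.22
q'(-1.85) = 66.78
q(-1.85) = -54.11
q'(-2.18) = 86.61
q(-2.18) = -79.35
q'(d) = 10.89*d^2 - 16.22*d - 0.5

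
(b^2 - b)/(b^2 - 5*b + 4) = b/(b - 4)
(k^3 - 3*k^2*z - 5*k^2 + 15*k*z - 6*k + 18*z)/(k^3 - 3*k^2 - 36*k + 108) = (k^2 - 3*k*z + k - 3*z)/(k^2 + 3*k - 18)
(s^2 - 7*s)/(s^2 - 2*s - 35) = s/(s + 5)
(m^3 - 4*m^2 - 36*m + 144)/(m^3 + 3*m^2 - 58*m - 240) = (m^2 - 10*m + 24)/(m^2 - 3*m - 40)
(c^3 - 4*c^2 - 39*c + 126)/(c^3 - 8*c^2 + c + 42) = (c + 6)/(c + 2)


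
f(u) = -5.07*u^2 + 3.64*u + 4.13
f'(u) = 3.64 - 10.14*u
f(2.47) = -17.81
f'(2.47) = -21.41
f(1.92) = -7.57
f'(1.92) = -15.83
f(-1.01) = -4.72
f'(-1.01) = 13.88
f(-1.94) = -22.01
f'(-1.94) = 23.31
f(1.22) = 1.02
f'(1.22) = -8.73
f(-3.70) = -78.75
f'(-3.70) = 41.16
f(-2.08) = -25.38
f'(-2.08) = 24.73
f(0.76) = 3.97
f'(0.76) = -4.07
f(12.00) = -682.27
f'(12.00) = -118.04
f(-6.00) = -200.23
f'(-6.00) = 64.48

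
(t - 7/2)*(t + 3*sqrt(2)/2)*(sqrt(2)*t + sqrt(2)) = sqrt(2)*t^3 - 5*sqrt(2)*t^2/2 + 3*t^2 - 15*t/2 - 7*sqrt(2)*t/2 - 21/2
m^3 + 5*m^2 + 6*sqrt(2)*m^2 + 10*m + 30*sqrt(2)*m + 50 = (m + 5)*(m + sqrt(2))*(m + 5*sqrt(2))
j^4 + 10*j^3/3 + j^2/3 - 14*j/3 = j*(j - 1)*(j + 2)*(j + 7/3)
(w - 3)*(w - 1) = w^2 - 4*w + 3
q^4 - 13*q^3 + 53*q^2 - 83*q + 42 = (q - 7)*(q - 3)*(q - 2)*(q - 1)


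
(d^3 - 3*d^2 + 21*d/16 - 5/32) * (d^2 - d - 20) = d^5 - 4*d^4 - 251*d^3/16 + 1873*d^2/32 - 835*d/32 + 25/8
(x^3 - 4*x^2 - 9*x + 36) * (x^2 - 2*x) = x^5 - 6*x^4 - x^3 + 54*x^2 - 72*x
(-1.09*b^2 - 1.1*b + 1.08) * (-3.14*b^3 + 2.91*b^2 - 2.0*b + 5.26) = 3.4226*b^5 + 0.2821*b^4 - 4.4122*b^3 - 0.3906*b^2 - 7.946*b + 5.6808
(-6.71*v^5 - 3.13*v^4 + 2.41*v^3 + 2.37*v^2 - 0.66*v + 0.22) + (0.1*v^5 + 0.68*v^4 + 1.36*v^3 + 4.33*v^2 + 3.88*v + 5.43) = -6.61*v^5 - 2.45*v^4 + 3.77*v^3 + 6.7*v^2 + 3.22*v + 5.65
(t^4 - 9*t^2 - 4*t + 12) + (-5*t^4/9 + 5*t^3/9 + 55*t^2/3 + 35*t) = 4*t^4/9 + 5*t^3/9 + 28*t^2/3 + 31*t + 12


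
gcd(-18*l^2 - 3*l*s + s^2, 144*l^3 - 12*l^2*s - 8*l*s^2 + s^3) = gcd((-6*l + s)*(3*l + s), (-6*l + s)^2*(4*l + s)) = -6*l + s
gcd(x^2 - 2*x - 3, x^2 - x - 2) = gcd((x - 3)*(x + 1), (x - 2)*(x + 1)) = x + 1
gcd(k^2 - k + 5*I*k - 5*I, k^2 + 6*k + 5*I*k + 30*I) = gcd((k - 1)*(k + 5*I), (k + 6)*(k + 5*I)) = k + 5*I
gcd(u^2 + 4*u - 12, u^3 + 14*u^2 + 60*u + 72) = u + 6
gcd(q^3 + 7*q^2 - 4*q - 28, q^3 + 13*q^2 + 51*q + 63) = q + 7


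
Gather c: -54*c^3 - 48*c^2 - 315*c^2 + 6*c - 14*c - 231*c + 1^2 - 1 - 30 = -54*c^3 - 363*c^2 - 239*c - 30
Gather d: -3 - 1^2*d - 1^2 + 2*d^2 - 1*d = 2*d^2 - 2*d - 4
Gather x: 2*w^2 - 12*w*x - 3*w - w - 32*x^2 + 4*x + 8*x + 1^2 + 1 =2*w^2 - 4*w - 32*x^2 + x*(12 - 12*w) + 2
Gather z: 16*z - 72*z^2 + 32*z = -72*z^2 + 48*z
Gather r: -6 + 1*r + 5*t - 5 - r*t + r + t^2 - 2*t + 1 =r*(2 - t) + t^2 + 3*t - 10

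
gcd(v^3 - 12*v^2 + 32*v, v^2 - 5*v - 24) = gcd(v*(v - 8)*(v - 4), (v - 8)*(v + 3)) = v - 8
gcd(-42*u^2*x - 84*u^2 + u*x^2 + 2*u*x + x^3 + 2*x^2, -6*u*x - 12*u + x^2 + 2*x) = -6*u*x - 12*u + x^2 + 2*x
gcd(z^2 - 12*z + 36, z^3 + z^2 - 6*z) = 1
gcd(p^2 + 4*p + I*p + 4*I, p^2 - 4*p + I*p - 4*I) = p + I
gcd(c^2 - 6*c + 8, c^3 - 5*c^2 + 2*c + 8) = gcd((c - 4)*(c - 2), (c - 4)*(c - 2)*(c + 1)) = c^2 - 6*c + 8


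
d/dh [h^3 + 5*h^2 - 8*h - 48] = 3*h^2 + 10*h - 8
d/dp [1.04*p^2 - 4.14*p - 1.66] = 2.08*p - 4.14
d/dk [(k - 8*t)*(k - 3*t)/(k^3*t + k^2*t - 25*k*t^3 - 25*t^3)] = (-(k - 8*t)*(k - 3*t)*(3*k^2 + 2*k - 25*t^2) + (2*k - 11*t)*(k^3 + k^2 - 25*k*t^2 - 25*t^2))/(t*(k^3 + k^2 - 25*k*t^2 - 25*t^2)^2)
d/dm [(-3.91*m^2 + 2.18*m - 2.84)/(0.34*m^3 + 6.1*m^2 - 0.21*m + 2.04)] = (1.3294*m^4 - 1.4824*m^3 - 9.5801*m^2 + 18.6952*m + 3.8508)/(0.1156*m^6 + 4.148*m^5 + 37.0672*m^4 - 1.1748*m^3 + 24.9321*m^2 - 0.8568*m + 4.1616)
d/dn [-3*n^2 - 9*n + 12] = -6*n - 9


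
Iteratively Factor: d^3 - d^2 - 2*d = (d - 2)*(d^2 + d) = (d - 2)*(d + 1)*(d)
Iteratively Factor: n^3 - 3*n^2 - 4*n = (n - 4)*(n^2 + n) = n*(n - 4)*(n + 1)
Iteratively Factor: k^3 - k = (k + 1)*(k^2 - k) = (k - 1)*(k + 1)*(k)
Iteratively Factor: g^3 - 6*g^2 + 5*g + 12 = (g + 1)*(g^2 - 7*g + 12) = (g - 4)*(g + 1)*(g - 3)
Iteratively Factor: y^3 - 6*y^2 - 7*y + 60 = (y - 4)*(y^2 - 2*y - 15) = (y - 5)*(y - 4)*(y + 3)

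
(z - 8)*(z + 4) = z^2 - 4*z - 32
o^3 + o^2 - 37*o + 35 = (o - 5)*(o - 1)*(o + 7)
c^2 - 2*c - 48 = (c - 8)*(c + 6)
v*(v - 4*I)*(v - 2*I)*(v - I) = v^4 - 7*I*v^3 - 14*v^2 + 8*I*v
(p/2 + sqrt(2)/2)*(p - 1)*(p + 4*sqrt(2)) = p^3/2 - p^2/2 + 5*sqrt(2)*p^2/2 - 5*sqrt(2)*p/2 + 4*p - 4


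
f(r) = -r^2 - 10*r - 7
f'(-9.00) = 8.00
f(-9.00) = 2.00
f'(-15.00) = 20.00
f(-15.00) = -82.00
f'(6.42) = -22.84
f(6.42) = -112.42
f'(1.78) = -13.56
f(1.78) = -27.97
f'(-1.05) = -7.90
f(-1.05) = 2.40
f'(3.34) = -16.68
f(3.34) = -51.56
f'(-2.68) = -4.64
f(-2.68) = 12.62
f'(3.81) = -17.62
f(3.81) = -59.62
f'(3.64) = -17.28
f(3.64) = -56.65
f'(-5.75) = 1.50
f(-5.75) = 17.44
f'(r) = -2*r - 10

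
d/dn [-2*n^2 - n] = -4*n - 1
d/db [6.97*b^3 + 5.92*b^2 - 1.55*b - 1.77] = 20.91*b^2 + 11.84*b - 1.55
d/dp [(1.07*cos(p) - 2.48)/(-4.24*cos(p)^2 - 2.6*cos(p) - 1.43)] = (-4.5368*cos(p)^2 + 21.0304*cos(p) + 7.9781)*sin(p)/(17.9776*cos(p)^4 + 22.048*cos(p)^3 + 18.8864*cos(p)^2 + 7.436*cos(p) + 2.0449)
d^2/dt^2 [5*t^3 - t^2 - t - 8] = 30*t - 2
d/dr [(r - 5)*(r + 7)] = 2*r + 2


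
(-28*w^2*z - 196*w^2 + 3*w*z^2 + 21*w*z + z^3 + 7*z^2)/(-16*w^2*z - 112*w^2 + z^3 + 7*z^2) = (7*w + z)/(4*w + z)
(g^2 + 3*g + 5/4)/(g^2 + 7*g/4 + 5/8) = 2*(2*g + 5)/(4*g + 5)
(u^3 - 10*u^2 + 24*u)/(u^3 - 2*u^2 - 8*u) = (u - 6)/(u + 2)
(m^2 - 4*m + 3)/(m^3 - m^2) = (m - 3)/m^2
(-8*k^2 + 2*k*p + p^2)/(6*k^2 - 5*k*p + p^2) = (4*k + p)/(-3*k + p)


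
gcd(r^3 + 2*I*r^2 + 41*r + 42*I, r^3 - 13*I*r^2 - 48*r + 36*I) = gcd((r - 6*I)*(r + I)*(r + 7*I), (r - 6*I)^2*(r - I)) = r - 6*I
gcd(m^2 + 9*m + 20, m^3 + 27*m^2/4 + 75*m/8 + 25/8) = m + 5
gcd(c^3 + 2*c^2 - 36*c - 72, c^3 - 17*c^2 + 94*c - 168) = c - 6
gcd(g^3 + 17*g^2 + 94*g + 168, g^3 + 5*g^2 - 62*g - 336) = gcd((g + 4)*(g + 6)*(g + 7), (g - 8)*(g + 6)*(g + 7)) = g^2 + 13*g + 42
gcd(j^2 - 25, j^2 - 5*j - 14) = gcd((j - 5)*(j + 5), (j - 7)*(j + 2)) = 1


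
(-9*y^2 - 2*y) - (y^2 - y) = -10*y^2 - y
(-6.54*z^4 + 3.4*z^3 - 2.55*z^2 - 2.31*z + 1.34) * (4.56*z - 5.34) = -29.8224*z^5 + 50.4276*z^4 - 29.784*z^3 + 3.0834*z^2 + 18.4458*z - 7.1556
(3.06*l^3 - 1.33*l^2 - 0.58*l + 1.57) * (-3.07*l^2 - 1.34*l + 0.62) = -9.3942*l^5 - 0.0173000000000005*l^4 + 5.46*l^3 - 4.8673*l^2 - 2.4634*l + 0.9734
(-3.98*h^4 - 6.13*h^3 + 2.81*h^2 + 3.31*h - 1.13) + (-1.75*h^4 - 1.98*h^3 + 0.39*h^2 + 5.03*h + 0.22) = -5.73*h^4 - 8.11*h^3 + 3.2*h^2 + 8.34*h - 0.91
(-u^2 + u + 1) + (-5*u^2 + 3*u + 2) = -6*u^2 + 4*u + 3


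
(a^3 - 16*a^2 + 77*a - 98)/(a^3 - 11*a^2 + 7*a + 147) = (a - 2)/(a + 3)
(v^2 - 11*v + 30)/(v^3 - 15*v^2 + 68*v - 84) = (v - 5)/(v^2 - 9*v + 14)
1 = 1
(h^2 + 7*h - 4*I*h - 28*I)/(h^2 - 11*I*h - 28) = (h + 7)/(h - 7*I)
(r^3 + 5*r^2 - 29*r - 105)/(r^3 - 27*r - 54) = (r^2 + 2*r - 35)/(r^2 - 3*r - 18)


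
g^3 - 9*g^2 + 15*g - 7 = (g - 7)*(g - 1)^2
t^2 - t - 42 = (t - 7)*(t + 6)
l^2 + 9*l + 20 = (l + 4)*(l + 5)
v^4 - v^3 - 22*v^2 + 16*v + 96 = (v - 4)*(v - 3)*(v + 2)*(v + 4)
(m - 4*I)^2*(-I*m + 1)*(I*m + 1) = m^4 - 8*I*m^3 - 15*m^2 - 8*I*m - 16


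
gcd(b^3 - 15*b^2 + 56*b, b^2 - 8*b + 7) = b - 7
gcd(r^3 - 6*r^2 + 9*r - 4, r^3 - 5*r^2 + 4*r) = r^2 - 5*r + 4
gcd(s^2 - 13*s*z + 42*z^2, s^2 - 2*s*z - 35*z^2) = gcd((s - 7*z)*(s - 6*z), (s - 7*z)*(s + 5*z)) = -s + 7*z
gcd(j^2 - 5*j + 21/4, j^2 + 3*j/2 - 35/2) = j - 7/2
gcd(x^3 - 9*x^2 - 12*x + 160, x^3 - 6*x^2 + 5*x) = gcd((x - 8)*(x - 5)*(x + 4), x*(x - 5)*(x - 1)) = x - 5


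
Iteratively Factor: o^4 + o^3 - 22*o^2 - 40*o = (o + 4)*(o^3 - 3*o^2 - 10*o) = (o - 5)*(o + 4)*(o^2 + 2*o) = o*(o - 5)*(o + 4)*(o + 2)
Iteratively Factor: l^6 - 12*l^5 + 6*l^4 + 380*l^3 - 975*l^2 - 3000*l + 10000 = (l - 5)*(l^5 - 7*l^4 - 29*l^3 + 235*l^2 + 200*l - 2000) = (l - 5)^2*(l^4 - 2*l^3 - 39*l^2 + 40*l + 400) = (l - 5)^3*(l^3 + 3*l^2 - 24*l - 80) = (l - 5)^4*(l^2 + 8*l + 16) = (l - 5)^4*(l + 4)*(l + 4)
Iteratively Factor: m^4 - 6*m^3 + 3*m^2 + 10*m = (m)*(m^3 - 6*m^2 + 3*m + 10) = m*(m - 2)*(m^2 - 4*m - 5) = m*(m - 2)*(m + 1)*(m - 5)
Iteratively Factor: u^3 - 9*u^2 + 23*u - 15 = (u - 3)*(u^2 - 6*u + 5) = (u - 5)*(u - 3)*(u - 1)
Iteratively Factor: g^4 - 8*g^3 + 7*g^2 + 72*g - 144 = (g - 4)*(g^3 - 4*g^2 - 9*g + 36) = (g - 4)^2*(g^2 - 9) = (g - 4)^2*(g - 3)*(g + 3)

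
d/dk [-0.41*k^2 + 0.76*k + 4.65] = 0.76 - 0.82*k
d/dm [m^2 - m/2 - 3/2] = 2*m - 1/2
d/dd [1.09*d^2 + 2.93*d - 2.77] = 2.18*d + 2.93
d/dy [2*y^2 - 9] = 4*y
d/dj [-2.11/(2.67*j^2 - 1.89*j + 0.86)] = (11.2674*j - 3.9879)/(2.67*j^2 - 1.89*j + 0.86)^2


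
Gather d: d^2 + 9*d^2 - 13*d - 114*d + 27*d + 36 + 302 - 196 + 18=10*d^2 - 100*d + 160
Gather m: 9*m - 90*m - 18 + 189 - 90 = 81 - 81*m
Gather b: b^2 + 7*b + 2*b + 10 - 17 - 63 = b^2 + 9*b - 70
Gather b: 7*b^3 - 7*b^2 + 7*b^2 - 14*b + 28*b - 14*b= 7*b^3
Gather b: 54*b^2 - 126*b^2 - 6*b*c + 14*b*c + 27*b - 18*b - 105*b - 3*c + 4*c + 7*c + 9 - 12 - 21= -72*b^2 + b*(8*c - 96) + 8*c - 24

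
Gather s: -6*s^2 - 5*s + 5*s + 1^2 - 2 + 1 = -6*s^2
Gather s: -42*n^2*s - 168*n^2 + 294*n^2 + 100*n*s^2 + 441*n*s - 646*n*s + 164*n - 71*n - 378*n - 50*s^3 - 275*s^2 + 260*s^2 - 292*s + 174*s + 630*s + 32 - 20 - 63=126*n^2 - 285*n - 50*s^3 + s^2*(100*n - 15) + s*(-42*n^2 - 205*n + 512) - 51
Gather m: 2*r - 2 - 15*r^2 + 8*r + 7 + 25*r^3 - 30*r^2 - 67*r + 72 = 25*r^3 - 45*r^2 - 57*r + 77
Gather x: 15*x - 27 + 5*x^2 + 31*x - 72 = 5*x^2 + 46*x - 99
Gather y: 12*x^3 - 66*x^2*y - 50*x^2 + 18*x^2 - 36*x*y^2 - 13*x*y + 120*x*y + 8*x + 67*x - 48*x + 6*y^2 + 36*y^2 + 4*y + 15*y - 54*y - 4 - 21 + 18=12*x^3 - 32*x^2 + 27*x + y^2*(42 - 36*x) + y*(-66*x^2 + 107*x - 35) - 7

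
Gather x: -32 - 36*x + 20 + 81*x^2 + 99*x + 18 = 81*x^2 + 63*x + 6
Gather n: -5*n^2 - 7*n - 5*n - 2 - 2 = -5*n^2 - 12*n - 4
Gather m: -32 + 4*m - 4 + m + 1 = 5*m - 35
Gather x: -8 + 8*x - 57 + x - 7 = 9*x - 72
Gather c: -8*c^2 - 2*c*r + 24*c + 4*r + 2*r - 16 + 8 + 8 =-8*c^2 + c*(24 - 2*r) + 6*r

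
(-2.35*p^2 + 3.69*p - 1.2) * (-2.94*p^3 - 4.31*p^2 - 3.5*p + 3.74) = 6.909*p^5 - 0.7201*p^4 - 4.1509*p^3 - 16.532*p^2 + 18.0006*p - 4.488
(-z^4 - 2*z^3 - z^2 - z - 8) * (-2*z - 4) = 2*z^5 + 8*z^4 + 10*z^3 + 6*z^2 + 20*z + 32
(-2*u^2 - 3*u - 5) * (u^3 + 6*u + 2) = -2*u^5 - 3*u^4 - 17*u^3 - 22*u^2 - 36*u - 10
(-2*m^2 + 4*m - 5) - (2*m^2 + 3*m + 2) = -4*m^2 + m - 7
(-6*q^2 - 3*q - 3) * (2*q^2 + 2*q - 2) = -12*q^4 - 18*q^3 + 6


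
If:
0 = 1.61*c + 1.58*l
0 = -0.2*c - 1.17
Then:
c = -5.85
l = 5.96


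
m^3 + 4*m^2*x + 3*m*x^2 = m*(m + x)*(m + 3*x)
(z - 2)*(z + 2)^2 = z^3 + 2*z^2 - 4*z - 8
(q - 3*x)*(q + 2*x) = q^2 - q*x - 6*x^2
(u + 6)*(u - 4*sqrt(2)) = u^2 - 4*sqrt(2)*u + 6*u - 24*sqrt(2)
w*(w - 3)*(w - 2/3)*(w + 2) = w^4 - 5*w^3/3 - 16*w^2/3 + 4*w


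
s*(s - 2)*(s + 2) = s^3 - 4*s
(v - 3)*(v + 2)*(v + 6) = v^3 + 5*v^2 - 12*v - 36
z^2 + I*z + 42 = (z - 6*I)*(z + 7*I)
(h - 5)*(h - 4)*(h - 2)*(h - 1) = h^4 - 12*h^3 + 49*h^2 - 78*h + 40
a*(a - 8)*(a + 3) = a^3 - 5*a^2 - 24*a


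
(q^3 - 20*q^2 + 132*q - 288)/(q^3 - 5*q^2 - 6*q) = (q^2 - 14*q + 48)/(q*(q + 1))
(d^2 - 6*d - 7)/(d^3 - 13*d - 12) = (d - 7)/(d^2 - d - 12)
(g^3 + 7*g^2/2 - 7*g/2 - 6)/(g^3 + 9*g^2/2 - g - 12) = (g + 1)/(g + 2)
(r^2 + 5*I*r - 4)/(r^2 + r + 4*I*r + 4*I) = (r + I)/(r + 1)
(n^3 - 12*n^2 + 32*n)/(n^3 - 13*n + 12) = n*(n^2 - 12*n + 32)/(n^3 - 13*n + 12)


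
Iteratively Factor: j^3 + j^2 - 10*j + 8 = (j + 4)*(j^2 - 3*j + 2) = (j - 2)*(j + 4)*(j - 1)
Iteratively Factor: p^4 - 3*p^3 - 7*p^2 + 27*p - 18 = (p + 3)*(p^3 - 6*p^2 + 11*p - 6) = (p - 1)*(p + 3)*(p^2 - 5*p + 6) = (p - 2)*(p - 1)*(p + 3)*(p - 3)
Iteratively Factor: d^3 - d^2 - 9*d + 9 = (d - 1)*(d^2 - 9) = (d - 1)*(d + 3)*(d - 3)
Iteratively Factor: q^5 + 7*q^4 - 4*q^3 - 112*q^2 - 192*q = (q + 4)*(q^4 + 3*q^3 - 16*q^2 - 48*q) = q*(q + 4)*(q^3 + 3*q^2 - 16*q - 48) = q*(q + 4)^2*(q^2 - q - 12) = q*(q + 3)*(q + 4)^2*(q - 4)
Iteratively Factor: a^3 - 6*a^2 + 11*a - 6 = (a - 3)*(a^2 - 3*a + 2) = (a - 3)*(a - 2)*(a - 1)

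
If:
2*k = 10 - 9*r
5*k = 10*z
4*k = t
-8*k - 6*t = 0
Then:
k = 0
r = 10/9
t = 0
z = 0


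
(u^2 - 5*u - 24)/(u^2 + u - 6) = (u - 8)/(u - 2)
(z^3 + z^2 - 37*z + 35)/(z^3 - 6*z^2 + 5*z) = (z + 7)/z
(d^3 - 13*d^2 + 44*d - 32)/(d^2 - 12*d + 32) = d - 1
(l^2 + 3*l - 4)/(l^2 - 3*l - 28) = (l - 1)/(l - 7)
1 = 1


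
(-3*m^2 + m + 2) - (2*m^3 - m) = -2*m^3 - 3*m^2 + 2*m + 2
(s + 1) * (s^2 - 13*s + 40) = s^3 - 12*s^2 + 27*s + 40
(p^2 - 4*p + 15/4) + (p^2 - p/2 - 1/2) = 2*p^2 - 9*p/2 + 13/4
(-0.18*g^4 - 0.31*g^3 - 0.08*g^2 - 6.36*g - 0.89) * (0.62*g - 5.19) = -0.1116*g^5 + 0.742*g^4 + 1.5593*g^3 - 3.528*g^2 + 32.4566*g + 4.6191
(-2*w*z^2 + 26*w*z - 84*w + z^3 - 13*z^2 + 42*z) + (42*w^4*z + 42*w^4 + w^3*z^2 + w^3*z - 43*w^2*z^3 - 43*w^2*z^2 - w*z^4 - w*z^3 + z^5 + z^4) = 42*w^4*z + 42*w^4 + w^3*z^2 + w^3*z - 43*w^2*z^3 - 43*w^2*z^2 - w*z^4 - w*z^3 - 2*w*z^2 + 26*w*z - 84*w + z^5 + z^4 + z^3 - 13*z^2 + 42*z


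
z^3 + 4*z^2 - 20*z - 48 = (z - 4)*(z + 2)*(z + 6)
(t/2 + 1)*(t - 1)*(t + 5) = t^3/2 + 3*t^2 + 3*t/2 - 5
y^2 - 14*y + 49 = (y - 7)^2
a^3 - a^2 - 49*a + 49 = (a - 7)*(a - 1)*(a + 7)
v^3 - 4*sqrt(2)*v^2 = v^2*(v - 4*sqrt(2))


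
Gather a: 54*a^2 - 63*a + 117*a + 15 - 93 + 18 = 54*a^2 + 54*a - 60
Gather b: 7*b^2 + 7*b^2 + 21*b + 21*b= 14*b^2 + 42*b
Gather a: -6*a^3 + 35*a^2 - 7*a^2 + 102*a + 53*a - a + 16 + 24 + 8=-6*a^3 + 28*a^2 + 154*a + 48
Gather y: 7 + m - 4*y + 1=m - 4*y + 8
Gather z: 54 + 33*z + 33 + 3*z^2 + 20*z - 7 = 3*z^2 + 53*z + 80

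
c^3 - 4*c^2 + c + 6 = (c - 3)*(c - 2)*(c + 1)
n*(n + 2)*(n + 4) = n^3 + 6*n^2 + 8*n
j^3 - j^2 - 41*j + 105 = (j - 5)*(j - 3)*(j + 7)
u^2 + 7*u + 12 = (u + 3)*(u + 4)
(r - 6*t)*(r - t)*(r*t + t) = r^3*t - 7*r^2*t^2 + r^2*t + 6*r*t^3 - 7*r*t^2 + 6*t^3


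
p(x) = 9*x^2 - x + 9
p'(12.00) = 215.00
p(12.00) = 1293.00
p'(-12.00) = -217.00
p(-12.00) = 1317.00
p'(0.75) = 12.50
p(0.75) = 13.31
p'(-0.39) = -8.02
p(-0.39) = 10.76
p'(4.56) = 81.08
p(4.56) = 191.58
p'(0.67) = 11.06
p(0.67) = 12.37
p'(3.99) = 70.82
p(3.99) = 148.29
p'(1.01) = 17.18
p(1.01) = 17.17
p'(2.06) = 36.08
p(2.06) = 45.13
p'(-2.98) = -54.64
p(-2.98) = 91.90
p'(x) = 18*x - 1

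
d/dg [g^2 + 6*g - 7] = 2*g + 6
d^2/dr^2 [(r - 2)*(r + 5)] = 2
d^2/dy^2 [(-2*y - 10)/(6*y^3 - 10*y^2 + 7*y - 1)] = 4*(-(y + 5)*(18*y^2 - 20*y + 7)^2 + (18*y^2 - 20*y + 2*(y + 5)*(9*y - 5) + 7)*(6*y^3 - 10*y^2 + 7*y - 1))/(6*y^3 - 10*y^2 + 7*y - 1)^3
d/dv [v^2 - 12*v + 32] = 2*v - 12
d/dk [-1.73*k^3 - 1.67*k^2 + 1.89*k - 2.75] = -5.19*k^2 - 3.34*k + 1.89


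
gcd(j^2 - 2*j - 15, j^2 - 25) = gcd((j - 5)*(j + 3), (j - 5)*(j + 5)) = j - 5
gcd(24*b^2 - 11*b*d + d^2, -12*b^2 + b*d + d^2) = 3*b - d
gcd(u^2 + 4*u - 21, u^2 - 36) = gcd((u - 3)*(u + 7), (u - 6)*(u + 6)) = 1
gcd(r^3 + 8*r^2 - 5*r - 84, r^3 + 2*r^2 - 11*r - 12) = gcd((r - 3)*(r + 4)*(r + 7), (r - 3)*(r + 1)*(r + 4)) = r^2 + r - 12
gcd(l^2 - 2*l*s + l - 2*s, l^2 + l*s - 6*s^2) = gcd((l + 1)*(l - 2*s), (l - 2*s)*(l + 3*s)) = -l + 2*s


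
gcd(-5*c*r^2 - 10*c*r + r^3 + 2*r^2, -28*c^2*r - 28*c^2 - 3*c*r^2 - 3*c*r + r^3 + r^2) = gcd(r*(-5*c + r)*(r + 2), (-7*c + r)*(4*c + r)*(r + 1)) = 1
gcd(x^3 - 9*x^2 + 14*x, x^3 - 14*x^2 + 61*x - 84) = x - 7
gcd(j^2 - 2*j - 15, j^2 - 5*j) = j - 5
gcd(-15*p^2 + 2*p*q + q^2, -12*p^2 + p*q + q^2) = 3*p - q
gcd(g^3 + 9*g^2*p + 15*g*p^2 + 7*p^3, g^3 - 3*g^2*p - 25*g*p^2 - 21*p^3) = g + p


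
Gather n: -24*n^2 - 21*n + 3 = -24*n^2 - 21*n + 3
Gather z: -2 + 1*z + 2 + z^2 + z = z^2 + 2*z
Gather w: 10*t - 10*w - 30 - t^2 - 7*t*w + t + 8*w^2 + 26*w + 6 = -t^2 + 11*t + 8*w^2 + w*(16 - 7*t) - 24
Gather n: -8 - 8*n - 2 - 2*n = -10*n - 10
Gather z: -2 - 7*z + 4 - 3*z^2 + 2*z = -3*z^2 - 5*z + 2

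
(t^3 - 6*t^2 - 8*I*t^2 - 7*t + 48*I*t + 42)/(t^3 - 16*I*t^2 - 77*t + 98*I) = (t^2 - t*(6 + I) + 6*I)/(t^2 - 9*I*t - 14)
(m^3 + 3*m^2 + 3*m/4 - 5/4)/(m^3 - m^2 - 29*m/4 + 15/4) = (m + 1)/(m - 3)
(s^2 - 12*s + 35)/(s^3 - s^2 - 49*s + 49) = (s - 5)/(s^2 + 6*s - 7)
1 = 1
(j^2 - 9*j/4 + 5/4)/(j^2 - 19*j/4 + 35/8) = 2*(j - 1)/(2*j - 7)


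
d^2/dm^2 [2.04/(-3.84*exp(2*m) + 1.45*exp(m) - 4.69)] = (-2.04*(7.68*exp(m) - 1.45)*(15.36*exp(m) - 2.9)*exp(m) + (31.3344*exp(m) - 2.958)*(3.84*exp(2*m) - 1.45*exp(m) + 4.69))*exp(m)/(3.84*exp(2*m) - 1.45*exp(m) + 4.69)^3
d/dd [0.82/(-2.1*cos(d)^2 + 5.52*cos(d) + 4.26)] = (4.5264 - 3.444*cos(d))*sin(d)/(-2.1*cos(d)^2 + 5.52*cos(d) + 4.26)^2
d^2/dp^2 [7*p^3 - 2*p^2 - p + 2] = 42*p - 4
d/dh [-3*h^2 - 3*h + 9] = -6*h - 3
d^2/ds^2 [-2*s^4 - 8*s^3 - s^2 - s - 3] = -24*s^2 - 48*s - 2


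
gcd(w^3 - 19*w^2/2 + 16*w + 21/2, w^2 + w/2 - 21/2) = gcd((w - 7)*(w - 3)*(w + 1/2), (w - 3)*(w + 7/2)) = w - 3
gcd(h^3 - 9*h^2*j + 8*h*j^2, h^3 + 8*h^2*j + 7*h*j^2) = h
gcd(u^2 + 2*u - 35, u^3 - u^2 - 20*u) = u - 5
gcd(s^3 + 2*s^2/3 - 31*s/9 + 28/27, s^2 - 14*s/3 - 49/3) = s + 7/3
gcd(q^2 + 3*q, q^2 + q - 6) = q + 3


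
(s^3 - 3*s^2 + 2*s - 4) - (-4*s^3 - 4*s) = 5*s^3 - 3*s^2 + 6*s - 4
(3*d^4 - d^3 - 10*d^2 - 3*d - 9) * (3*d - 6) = 9*d^5 - 21*d^4 - 24*d^3 + 51*d^2 - 9*d + 54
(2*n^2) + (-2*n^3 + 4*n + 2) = -2*n^3 + 2*n^2 + 4*n + 2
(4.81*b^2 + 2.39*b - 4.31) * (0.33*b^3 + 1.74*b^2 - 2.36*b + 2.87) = 1.5873*b^5 + 9.1581*b^4 - 8.6153*b^3 + 0.664899999999999*b^2 + 17.0309*b - 12.3697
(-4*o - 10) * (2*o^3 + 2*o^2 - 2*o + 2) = -8*o^4 - 28*o^3 - 12*o^2 + 12*o - 20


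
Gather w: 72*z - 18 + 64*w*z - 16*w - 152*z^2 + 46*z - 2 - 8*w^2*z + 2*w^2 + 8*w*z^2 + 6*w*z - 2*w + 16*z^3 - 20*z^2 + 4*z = w^2*(2 - 8*z) + w*(8*z^2 + 70*z - 18) + 16*z^3 - 172*z^2 + 122*z - 20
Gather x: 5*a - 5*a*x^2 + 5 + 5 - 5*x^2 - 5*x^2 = 5*a + x^2*(-5*a - 10) + 10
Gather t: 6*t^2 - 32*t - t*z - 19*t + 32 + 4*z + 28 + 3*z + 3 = 6*t^2 + t*(-z - 51) + 7*z + 63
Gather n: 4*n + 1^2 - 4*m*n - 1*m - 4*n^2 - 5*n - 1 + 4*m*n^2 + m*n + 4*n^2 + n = 4*m*n^2 - 3*m*n - m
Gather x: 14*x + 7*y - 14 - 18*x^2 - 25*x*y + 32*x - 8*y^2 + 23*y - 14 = -18*x^2 + x*(46 - 25*y) - 8*y^2 + 30*y - 28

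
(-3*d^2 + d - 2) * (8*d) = -24*d^3 + 8*d^2 - 16*d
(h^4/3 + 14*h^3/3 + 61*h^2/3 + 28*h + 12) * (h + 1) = h^5/3 + 5*h^4 + 25*h^3 + 145*h^2/3 + 40*h + 12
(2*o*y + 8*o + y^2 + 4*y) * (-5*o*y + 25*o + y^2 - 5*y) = -10*o^2*y^2 + 10*o^2*y + 200*o^2 - 3*o*y^3 + 3*o*y^2 + 60*o*y + y^4 - y^3 - 20*y^2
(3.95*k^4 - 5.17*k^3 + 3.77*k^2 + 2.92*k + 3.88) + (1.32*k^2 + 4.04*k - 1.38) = 3.95*k^4 - 5.17*k^3 + 5.09*k^2 + 6.96*k + 2.5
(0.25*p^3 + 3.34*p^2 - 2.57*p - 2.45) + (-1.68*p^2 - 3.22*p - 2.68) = 0.25*p^3 + 1.66*p^2 - 5.79*p - 5.13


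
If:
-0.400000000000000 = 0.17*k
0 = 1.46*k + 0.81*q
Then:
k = -2.35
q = 4.24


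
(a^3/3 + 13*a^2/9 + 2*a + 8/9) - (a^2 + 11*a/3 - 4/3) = a^3/3 + 4*a^2/9 - 5*a/3 + 20/9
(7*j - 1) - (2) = 7*j - 3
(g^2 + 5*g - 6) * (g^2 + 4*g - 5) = g^4 + 9*g^3 + 9*g^2 - 49*g + 30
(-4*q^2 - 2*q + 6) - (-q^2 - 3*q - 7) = -3*q^2 + q + 13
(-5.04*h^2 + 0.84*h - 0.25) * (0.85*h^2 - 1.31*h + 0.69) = -4.284*h^4 + 7.3164*h^3 - 4.7905*h^2 + 0.9071*h - 0.1725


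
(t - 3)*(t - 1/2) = t^2 - 7*t/2 + 3/2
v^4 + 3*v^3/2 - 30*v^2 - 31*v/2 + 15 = (v - 5)*(v - 1/2)*(v + 1)*(v + 6)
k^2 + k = k*(k + 1)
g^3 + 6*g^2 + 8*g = g*(g + 2)*(g + 4)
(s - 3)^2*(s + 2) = s^3 - 4*s^2 - 3*s + 18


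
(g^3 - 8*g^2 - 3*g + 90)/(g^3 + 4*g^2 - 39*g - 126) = (g - 5)/(g + 7)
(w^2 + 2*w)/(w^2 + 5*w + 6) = w/(w + 3)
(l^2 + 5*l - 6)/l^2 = 1 + 5/l - 6/l^2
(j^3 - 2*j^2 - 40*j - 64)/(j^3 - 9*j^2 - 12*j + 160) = (j + 2)/(j - 5)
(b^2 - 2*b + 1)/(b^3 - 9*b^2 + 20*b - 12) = (b - 1)/(b^2 - 8*b + 12)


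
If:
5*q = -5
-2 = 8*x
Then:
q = -1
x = -1/4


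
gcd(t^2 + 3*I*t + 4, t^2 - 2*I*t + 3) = 1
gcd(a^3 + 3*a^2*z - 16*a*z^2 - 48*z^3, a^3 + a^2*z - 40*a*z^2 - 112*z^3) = a + 4*z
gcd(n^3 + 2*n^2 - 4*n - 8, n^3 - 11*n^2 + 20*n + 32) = 1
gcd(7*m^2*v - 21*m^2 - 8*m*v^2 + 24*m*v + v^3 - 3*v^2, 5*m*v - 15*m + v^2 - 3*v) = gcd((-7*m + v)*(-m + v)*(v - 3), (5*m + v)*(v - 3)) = v - 3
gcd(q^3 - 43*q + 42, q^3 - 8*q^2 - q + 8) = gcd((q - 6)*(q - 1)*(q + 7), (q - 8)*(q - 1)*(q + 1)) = q - 1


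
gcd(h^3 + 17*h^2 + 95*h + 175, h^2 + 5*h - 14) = h + 7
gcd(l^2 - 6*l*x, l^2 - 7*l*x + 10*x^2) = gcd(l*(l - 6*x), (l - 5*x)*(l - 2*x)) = 1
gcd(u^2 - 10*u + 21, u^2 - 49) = u - 7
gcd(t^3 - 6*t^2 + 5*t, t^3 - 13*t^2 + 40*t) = t^2 - 5*t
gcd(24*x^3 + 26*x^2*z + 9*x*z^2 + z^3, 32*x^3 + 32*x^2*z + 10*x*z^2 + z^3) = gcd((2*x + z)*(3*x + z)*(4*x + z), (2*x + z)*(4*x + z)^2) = 8*x^2 + 6*x*z + z^2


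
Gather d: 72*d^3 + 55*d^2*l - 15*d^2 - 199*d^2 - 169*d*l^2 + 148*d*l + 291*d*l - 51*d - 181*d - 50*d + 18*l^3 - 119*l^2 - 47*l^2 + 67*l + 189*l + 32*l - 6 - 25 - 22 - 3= 72*d^3 + d^2*(55*l - 214) + d*(-169*l^2 + 439*l - 282) + 18*l^3 - 166*l^2 + 288*l - 56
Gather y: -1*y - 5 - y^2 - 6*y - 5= -y^2 - 7*y - 10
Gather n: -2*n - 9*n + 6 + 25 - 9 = 22 - 11*n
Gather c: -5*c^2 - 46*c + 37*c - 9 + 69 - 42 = -5*c^2 - 9*c + 18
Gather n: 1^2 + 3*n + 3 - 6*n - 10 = -3*n - 6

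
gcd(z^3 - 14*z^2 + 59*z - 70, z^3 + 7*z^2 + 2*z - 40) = z - 2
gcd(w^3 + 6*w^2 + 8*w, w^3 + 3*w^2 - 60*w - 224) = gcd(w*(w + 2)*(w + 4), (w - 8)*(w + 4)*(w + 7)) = w + 4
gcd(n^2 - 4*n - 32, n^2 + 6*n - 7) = 1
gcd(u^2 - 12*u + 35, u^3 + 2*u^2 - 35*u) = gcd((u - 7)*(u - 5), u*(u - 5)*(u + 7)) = u - 5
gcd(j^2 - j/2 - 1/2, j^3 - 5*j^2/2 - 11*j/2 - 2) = j + 1/2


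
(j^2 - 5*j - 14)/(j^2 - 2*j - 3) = (-j^2 + 5*j + 14)/(-j^2 + 2*j + 3)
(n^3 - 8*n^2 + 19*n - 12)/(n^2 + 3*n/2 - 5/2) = 2*(n^2 - 7*n + 12)/(2*n + 5)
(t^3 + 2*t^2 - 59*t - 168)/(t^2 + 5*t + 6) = (t^2 - t - 56)/(t + 2)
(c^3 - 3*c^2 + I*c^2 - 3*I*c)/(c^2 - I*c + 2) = c*(c - 3)/(c - 2*I)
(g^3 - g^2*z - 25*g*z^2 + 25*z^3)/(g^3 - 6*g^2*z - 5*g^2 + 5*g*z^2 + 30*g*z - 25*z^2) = (g + 5*z)/(g - 5)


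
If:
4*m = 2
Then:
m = 1/2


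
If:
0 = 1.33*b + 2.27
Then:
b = -1.71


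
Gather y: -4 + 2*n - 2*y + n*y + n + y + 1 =3*n + y*(n - 1) - 3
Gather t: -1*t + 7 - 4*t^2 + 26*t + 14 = -4*t^2 + 25*t + 21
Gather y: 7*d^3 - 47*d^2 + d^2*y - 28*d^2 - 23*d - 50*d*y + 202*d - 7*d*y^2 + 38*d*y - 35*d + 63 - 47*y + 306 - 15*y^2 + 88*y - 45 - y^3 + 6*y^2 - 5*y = 7*d^3 - 75*d^2 + 144*d - y^3 + y^2*(-7*d - 9) + y*(d^2 - 12*d + 36) + 324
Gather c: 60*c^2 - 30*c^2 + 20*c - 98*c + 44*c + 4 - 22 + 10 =30*c^2 - 34*c - 8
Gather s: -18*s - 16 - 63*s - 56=-81*s - 72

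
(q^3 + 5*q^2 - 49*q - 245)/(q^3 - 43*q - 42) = (q^2 + 12*q + 35)/(q^2 + 7*q + 6)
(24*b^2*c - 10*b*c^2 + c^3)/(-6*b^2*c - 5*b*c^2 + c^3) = (-4*b + c)/(b + c)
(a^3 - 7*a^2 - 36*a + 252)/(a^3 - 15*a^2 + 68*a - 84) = (a + 6)/(a - 2)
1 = 1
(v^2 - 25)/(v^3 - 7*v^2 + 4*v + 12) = (v^2 - 25)/(v^3 - 7*v^2 + 4*v + 12)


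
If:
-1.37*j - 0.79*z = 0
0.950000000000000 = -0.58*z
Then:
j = 0.94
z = -1.64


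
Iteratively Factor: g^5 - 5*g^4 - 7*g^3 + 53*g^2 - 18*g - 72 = (g - 3)*(g^4 - 2*g^3 - 13*g^2 + 14*g + 24) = (g - 3)*(g - 2)*(g^3 - 13*g - 12) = (g - 3)*(g - 2)*(g + 3)*(g^2 - 3*g - 4) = (g - 3)*(g - 2)*(g + 1)*(g + 3)*(g - 4)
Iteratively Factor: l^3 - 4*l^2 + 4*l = (l - 2)*(l^2 - 2*l) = l*(l - 2)*(l - 2)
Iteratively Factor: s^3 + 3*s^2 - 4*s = (s)*(s^2 + 3*s - 4) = s*(s - 1)*(s + 4)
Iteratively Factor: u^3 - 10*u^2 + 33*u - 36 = (u - 4)*(u^2 - 6*u + 9) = (u - 4)*(u - 3)*(u - 3)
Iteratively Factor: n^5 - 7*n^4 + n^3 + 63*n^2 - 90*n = (n - 3)*(n^4 - 4*n^3 - 11*n^2 + 30*n) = (n - 5)*(n - 3)*(n^3 + n^2 - 6*n) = (n - 5)*(n - 3)*(n - 2)*(n^2 + 3*n) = (n - 5)*(n - 3)*(n - 2)*(n + 3)*(n)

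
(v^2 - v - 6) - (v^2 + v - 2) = -2*v - 4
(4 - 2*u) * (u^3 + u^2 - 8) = -2*u^4 + 2*u^3 + 4*u^2 + 16*u - 32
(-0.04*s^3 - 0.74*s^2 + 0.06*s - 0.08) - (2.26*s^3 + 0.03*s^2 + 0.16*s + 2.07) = -2.3*s^3 - 0.77*s^2 - 0.1*s - 2.15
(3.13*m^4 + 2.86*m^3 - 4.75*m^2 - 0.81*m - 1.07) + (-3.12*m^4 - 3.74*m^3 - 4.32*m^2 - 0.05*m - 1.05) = 0.00999999999999979*m^4 - 0.88*m^3 - 9.07*m^2 - 0.86*m - 2.12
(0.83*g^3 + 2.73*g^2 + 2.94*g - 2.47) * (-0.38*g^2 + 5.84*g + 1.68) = -0.3154*g^5 + 3.8098*g^4 + 16.2204*g^3 + 22.6946*g^2 - 9.4856*g - 4.1496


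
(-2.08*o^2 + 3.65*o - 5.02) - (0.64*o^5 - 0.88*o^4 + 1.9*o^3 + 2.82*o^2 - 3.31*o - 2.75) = -0.64*o^5 + 0.88*o^4 - 1.9*o^3 - 4.9*o^2 + 6.96*o - 2.27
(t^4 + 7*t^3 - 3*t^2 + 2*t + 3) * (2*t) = 2*t^5 + 14*t^4 - 6*t^3 + 4*t^2 + 6*t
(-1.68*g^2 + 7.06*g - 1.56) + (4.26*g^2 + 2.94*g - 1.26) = 2.58*g^2 + 10.0*g - 2.82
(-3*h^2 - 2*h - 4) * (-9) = 27*h^2 + 18*h + 36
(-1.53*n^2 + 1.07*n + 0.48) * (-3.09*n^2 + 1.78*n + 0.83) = 4.7277*n^4 - 6.0297*n^3 - 0.8485*n^2 + 1.7425*n + 0.3984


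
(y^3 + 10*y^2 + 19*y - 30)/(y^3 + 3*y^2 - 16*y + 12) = (y + 5)/(y - 2)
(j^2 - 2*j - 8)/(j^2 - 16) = (j + 2)/(j + 4)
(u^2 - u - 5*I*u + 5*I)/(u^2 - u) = (u - 5*I)/u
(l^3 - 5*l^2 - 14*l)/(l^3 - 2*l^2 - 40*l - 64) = l*(l - 7)/(l^2 - 4*l - 32)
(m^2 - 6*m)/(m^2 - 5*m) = (m - 6)/(m - 5)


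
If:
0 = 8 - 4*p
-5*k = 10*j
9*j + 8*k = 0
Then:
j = 0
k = 0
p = 2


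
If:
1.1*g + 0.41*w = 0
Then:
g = -0.372727272727273*w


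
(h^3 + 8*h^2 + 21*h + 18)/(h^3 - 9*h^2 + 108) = (h^2 + 5*h + 6)/(h^2 - 12*h + 36)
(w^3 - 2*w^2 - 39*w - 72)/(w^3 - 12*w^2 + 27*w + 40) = (w^2 + 6*w + 9)/(w^2 - 4*w - 5)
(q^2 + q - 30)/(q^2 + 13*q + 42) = (q - 5)/(q + 7)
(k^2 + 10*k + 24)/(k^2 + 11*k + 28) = (k + 6)/(k + 7)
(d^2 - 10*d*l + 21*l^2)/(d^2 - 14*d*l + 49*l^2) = (d - 3*l)/(d - 7*l)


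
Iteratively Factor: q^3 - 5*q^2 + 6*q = (q - 3)*(q^2 - 2*q) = q*(q - 3)*(q - 2)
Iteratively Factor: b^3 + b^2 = (b)*(b^2 + b) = b*(b + 1)*(b)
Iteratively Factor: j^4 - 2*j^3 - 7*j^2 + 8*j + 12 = (j + 1)*(j^3 - 3*j^2 - 4*j + 12) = (j - 2)*(j + 1)*(j^2 - j - 6) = (j - 3)*(j - 2)*(j + 1)*(j + 2)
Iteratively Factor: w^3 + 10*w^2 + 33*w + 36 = (w + 3)*(w^2 + 7*w + 12) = (w + 3)*(w + 4)*(w + 3)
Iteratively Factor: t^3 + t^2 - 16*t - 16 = (t + 4)*(t^2 - 3*t - 4) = (t - 4)*(t + 4)*(t + 1)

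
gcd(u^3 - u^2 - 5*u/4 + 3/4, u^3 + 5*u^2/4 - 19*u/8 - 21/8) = u^2 - u/2 - 3/2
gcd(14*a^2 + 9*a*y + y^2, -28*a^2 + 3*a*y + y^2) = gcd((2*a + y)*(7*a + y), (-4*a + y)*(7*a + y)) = 7*a + y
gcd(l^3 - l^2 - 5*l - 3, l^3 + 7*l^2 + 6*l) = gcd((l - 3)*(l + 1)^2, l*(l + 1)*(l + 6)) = l + 1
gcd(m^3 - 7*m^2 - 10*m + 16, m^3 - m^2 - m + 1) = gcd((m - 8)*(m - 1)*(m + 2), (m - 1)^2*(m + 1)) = m - 1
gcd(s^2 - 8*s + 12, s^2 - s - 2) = s - 2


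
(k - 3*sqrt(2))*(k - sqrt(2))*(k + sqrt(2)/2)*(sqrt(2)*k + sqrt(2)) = sqrt(2)*k^4 - 7*k^3 + sqrt(2)*k^3 - 7*k^2 + 2*sqrt(2)*k^2 + 2*sqrt(2)*k + 6*k + 6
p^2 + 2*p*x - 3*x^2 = (p - x)*(p + 3*x)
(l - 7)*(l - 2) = l^2 - 9*l + 14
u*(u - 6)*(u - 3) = u^3 - 9*u^2 + 18*u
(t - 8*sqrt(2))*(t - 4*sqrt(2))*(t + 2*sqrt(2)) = t^3 - 10*sqrt(2)*t^2 + 16*t + 128*sqrt(2)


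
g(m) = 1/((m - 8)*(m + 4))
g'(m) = -1/((m - 8)*(m + 4)^2) - 1/((m - 8)^2*(m + 4)) = 2*(2 - m)/(m^4 - 8*m^3 - 48*m^2 + 256*m + 1024)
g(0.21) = -0.03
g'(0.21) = 0.00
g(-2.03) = -0.05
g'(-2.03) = 0.02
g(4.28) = -0.03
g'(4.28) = -0.00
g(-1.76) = -0.05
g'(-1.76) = 0.02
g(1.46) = -0.03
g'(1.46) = 0.00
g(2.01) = -0.03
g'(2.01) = -0.00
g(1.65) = -0.03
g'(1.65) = 0.00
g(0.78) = -0.03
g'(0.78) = 0.00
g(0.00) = -0.03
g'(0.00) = 0.00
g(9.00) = 0.08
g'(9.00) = -0.08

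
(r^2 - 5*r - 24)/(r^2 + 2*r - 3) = (r - 8)/(r - 1)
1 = 1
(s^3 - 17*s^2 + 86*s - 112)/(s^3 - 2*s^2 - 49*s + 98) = (s - 8)/(s + 7)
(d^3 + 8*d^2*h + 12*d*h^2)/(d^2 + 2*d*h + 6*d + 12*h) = d*(d + 6*h)/(d + 6)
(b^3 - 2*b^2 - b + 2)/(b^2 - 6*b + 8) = (b^2 - 1)/(b - 4)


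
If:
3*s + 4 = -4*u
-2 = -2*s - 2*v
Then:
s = 1 - v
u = 3*v/4 - 7/4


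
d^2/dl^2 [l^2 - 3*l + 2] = 2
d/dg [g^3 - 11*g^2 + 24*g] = 3*g^2 - 22*g + 24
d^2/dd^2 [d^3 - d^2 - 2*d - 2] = 6*d - 2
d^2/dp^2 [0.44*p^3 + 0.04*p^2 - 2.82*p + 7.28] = 2.64*p + 0.08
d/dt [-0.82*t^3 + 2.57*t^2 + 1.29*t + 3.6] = -2.46*t^2 + 5.14*t + 1.29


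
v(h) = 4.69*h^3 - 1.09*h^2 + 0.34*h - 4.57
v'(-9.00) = 1159.63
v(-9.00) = -3514.93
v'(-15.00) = 3198.79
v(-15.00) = -16083.67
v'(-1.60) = 39.85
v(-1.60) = -27.11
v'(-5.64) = 460.20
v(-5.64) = -882.57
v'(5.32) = 386.96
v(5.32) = 672.56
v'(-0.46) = 4.32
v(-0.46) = -5.41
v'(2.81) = 105.31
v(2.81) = 91.84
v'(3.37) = 152.78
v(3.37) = 163.70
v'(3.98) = 214.54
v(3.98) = 275.20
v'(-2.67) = 106.46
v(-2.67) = -102.52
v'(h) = 14.07*h^2 - 2.18*h + 0.34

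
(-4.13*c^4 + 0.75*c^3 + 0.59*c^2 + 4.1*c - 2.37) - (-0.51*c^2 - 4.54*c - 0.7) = -4.13*c^4 + 0.75*c^3 + 1.1*c^2 + 8.64*c - 1.67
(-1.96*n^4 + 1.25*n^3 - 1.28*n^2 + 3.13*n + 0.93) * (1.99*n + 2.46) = -3.9004*n^5 - 2.3341*n^4 + 0.5278*n^3 + 3.0799*n^2 + 9.5505*n + 2.2878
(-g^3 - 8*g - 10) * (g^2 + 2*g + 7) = -g^5 - 2*g^4 - 15*g^3 - 26*g^2 - 76*g - 70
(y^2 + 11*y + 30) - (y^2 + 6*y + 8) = 5*y + 22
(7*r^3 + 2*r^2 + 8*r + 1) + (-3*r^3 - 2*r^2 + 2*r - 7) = 4*r^3 + 10*r - 6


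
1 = 1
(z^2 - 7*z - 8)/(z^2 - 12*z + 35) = (z^2 - 7*z - 8)/(z^2 - 12*z + 35)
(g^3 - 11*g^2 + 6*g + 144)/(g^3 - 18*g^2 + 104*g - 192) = (g + 3)/(g - 4)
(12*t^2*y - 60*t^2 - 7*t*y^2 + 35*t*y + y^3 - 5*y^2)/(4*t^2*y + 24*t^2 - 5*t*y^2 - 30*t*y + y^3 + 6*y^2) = (-3*t*y + 15*t + y^2 - 5*y)/(-t*y - 6*t + y^2 + 6*y)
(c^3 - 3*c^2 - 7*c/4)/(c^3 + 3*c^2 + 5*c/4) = (2*c - 7)/(2*c + 5)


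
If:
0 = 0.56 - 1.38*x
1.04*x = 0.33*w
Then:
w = 1.28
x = 0.41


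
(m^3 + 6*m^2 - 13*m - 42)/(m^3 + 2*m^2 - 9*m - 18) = (m + 7)/(m + 3)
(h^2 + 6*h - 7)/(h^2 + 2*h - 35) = (h - 1)/(h - 5)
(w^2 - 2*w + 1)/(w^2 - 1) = (w - 1)/(w + 1)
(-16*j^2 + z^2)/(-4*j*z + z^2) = (4*j + z)/z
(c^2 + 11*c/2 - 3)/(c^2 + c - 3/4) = 2*(c + 6)/(2*c + 3)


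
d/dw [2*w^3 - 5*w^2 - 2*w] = 6*w^2 - 10*w - 2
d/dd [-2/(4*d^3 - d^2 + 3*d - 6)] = 2*(12*d^2 - 2*d + 3)/(4*d^3 - d^2 + 3*d - 6)^2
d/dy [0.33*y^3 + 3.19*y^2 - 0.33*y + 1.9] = 0.99*y^2 + 6.38*y - 0.33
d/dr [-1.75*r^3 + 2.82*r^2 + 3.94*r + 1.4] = -5.25*r^2 + 5.64*r + 3.94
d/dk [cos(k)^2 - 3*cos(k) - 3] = (3 - 2*cos(k))*sin(k)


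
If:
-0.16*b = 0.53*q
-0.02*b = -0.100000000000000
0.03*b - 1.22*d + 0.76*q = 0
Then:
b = 5.00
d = -0.82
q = -1.51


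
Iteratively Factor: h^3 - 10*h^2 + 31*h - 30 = (h - 5)*(h^2 - 5*h + 6) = (h - 5)*(h - 2)*(h - 3)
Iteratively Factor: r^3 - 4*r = (r - 2)*(r^2 + 2*r) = r*(r - 2)*(r + 2)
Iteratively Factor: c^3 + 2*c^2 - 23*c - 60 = (c + 3)*(c^2 - c - 20) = (c + 3)*(c + 4)*(c - 5)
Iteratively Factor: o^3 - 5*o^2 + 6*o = (o)*(o^2 - 5*o + 6) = o*(o - 2)*(o - 3)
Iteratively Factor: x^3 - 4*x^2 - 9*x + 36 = (x - 3)*(x^2 - x - 12) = (x - 3)*(x + 3)*(x - 4)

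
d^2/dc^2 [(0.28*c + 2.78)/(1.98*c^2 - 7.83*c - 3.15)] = ((-3.3264*c - 6.624)*(-1.98*c^2 + 7.83*c + 3.15) - (0.28*c + 2.78)*(3.96*c - 7.83)*(7.92*c - 15.66))/(-1.98*c^2 + 7.83*c + 3.15)^3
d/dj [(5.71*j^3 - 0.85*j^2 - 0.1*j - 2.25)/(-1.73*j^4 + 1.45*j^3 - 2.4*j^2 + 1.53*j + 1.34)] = (9.8783*j^6 - 2.941*j^5 - 12.9905*j^4 + 2.1926*j^3 + 31.2012*j^2 - 13.078*j + 3.3085)/(2.9929*j^8 - 5.017*j^7 + 10.4065*j^6 - 12.2538*j^5 + 5.5606*j^4 - 3.458*j^3 - 4.0911*j^2 + 4.1004*j + 1.7956)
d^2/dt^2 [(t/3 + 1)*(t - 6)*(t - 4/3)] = 2*t - 26/9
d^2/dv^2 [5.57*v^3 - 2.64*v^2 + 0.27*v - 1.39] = 33.42*v - 5.28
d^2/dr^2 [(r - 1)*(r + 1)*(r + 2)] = 6*r + 4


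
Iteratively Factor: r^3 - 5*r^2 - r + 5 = (r + 1)*(r^2 - 6*r + 5) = (r - 5)*(r + 1)*(r - 1)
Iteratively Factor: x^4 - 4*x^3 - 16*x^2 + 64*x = (x)*(x^3 - 4*x^2 - 16*x + 64) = x*(x - 4)*(x^2 - 16) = x*(x - 4)^2*(x + 4)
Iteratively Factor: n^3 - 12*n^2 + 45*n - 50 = (n - 5)*(n^2 - 7*n + 10) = (n - 5)*(n - 2)*(n - 5)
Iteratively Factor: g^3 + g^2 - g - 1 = (g - 1)*(g^2 + 2*g + 1) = (g - 1)*(g + 1)*(g + 1)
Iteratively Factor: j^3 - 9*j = (j + 3)*(j^2 - 3*j) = j*(j + 3)*(j - 3)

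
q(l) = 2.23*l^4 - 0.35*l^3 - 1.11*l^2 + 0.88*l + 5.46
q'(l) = 8.92*l^3 - 1.05*l^2 - 2.22*l + 0.88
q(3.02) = 173.85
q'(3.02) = 230.29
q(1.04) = 7.39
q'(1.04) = 7.47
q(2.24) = 54.07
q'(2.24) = 90.89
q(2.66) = 105.00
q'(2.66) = 155.43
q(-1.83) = 27.29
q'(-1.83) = -53.24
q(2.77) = 123.23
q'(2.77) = 176.26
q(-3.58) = 370.44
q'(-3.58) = -413.90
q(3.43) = 289.96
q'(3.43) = 340.87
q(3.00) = 169.29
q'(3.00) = 225.61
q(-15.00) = 113817.51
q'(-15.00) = -30307.07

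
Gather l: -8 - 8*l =-8*l - 8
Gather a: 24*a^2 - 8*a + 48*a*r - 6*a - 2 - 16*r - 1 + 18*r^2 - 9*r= 24*a^2 + a*(48*r - 14) + 18*r^2 - 25*r - 3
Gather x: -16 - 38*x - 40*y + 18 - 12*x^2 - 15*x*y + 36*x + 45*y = -12*x^2 + x*(-15*y - 2) + 5*y + 2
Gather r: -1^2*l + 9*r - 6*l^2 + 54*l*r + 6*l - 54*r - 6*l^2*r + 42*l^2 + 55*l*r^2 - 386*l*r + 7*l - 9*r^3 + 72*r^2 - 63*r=36*l^2 + 12*l - 9*r^3 + r^2*(55*l + 72) + r*(-6*l^2 - 332*l - 108)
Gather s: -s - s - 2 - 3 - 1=-2*s - 6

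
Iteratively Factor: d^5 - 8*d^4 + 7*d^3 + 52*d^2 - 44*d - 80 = (d - 4)*(d^4 - 4*d^3 - 9*d^2 + 16*d + 20) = (d - 4)*(d - 2)*(d^3 - 2*d^2 - 13*d - 10) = (d - 5)*(d - 4)*(d - 2)*(d^2 + 3*d + 2) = (d - 5)*(d - 4)*(d - 2)*(d + 1)*(d + 2)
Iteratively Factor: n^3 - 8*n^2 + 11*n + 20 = (n - 4)*(n^2 - 4*n - 5) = (n - 4)*(n + 1)*(n - 5)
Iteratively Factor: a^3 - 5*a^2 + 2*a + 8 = (a + 1)*(a^2 - 6*a + 8) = (a - 4)*(a + 1)*(a - 2)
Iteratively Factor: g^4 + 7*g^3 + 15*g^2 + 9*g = (g)*(g^3 + 7*g^2 + 15*g + 9) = g*(g + 1)*(g^2 + 6*g + 9) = g*(g + 1)*(g + 3)*(g + 3)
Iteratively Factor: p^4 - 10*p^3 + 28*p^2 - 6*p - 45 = (p - 5)*(p^3 - 5*p^2 + 3*p + 9) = (p - 5)*(p - 3)*(p^2 - 2*p - 3) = (p - 5)*(p - 3)^2*(p + 1)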